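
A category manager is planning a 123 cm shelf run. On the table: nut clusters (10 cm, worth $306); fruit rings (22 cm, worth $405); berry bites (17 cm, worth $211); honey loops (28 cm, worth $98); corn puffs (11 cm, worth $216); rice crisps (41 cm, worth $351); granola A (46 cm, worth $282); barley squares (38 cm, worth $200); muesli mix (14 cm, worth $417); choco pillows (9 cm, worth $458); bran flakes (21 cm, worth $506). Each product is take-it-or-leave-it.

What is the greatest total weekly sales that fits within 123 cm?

2519

Best packing: nut clusters + fruit rings + berry bites + corn puffs + muesli mix + choco pillows + bran flakes — 104 cm, 2519 total.
Next best is nut clusters + berry bites + corn puffs + rice crisps + muesli mix + choco pillows + bran flakes at 2465 (123 cm) — short by 54.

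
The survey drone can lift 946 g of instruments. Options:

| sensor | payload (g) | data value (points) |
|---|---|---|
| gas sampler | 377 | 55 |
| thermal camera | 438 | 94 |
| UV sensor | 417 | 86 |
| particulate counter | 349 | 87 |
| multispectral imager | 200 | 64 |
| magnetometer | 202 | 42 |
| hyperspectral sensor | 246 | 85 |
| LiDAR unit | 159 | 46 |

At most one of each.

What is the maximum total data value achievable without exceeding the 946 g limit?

243

Greedy by ratio would take multispectral imager + magnetometer + hyperspectral sensor + LiDAR unit: 807 g used, total 237.
Dropping magnetometer and LiDAR unit frees 361 g; slotting in thermal camera (438 g) lifts the total to 243 at 884 g.
No other feasible combination exceeds 243.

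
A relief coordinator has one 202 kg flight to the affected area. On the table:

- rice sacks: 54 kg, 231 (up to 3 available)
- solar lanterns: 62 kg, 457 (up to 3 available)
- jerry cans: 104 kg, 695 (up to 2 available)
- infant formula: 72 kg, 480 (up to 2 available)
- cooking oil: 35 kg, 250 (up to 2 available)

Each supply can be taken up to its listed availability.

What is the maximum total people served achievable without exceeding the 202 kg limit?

1414

A density-first pass picks 3×solar lanterns — 1371 at 186 kg.
Replace solar lanterns with 2×cooking oil: the trade gains 43 net, giving 1414 at 194 kg.
Every other selection either busts 202 kg or exceeds an availability limit or fails to beat 1414.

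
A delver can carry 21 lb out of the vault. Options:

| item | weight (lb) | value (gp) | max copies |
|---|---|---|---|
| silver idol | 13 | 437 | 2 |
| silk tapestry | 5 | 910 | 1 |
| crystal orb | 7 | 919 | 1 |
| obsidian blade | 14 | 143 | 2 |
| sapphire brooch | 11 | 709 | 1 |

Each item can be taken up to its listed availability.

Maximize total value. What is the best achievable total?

The ratio ordering already packs tightly: silk tapestry + crystal orb, 12 lb, 1829.
That's the maximum — no swap from here does better than 1829.

1829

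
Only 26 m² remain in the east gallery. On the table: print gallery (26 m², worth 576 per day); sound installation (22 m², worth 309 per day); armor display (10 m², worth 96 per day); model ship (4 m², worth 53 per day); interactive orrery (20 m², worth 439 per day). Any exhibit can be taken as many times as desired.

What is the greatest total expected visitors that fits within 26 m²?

576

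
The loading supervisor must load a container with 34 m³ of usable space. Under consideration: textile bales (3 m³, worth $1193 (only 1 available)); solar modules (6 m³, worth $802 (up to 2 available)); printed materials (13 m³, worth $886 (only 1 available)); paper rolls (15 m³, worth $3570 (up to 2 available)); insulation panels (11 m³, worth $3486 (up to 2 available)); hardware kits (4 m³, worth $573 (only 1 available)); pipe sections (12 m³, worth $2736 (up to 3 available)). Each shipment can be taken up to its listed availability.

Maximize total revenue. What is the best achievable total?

Density check — textile bales 397.67, insulation panels 316.91, paper rolls 238.00, pipe sections 228.00 are the best per m³.
A density-first pass picks textile bales + 2×insulation panels + hardware kits — 8738 at 29 m³.
The 7 m³ tied up in textile bales and hardware kits is better spent on pipe sections — total rises to 9708 (34 m³).
Nothing else within 34 m³ beats 9708.

9708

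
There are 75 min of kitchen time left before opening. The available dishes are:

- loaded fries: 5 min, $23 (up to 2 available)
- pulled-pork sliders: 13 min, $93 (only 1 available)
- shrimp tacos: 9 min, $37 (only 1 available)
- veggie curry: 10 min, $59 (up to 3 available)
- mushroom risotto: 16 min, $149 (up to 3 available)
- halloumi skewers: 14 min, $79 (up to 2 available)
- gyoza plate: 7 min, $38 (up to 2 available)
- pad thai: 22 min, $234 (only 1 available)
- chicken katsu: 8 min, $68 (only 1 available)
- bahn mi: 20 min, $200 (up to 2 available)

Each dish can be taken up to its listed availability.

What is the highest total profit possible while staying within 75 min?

732

By profit per min: pad thai 10.64, bahn mi 10.00, mushroom risotto 9.31, chicken katsu 8.50 lead.
A density-first pass picks loaded fries + pad thai + chicken katsu + 2×bahn mi — 725 at 75 min.
Dropping loaded fries and chicken katsu and bahn mi frees 33 min; slotting in 2×mushroom risotto (32 min) lifts the total to 732 at 74 min.
No other feasible combination exceeds 732.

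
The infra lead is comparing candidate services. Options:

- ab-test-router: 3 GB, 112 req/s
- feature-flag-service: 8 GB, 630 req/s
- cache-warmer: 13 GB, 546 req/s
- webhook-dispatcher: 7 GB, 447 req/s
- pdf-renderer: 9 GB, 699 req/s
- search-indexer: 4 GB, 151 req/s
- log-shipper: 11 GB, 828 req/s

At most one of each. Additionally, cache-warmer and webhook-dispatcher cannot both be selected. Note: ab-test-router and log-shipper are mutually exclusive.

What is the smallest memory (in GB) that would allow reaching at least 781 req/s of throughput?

Look for the lowest-memory combination reaching 781.
log-shipper: 828 throughput at 11 GB.
Any bundle with less than 11 GB falls short of 781.

11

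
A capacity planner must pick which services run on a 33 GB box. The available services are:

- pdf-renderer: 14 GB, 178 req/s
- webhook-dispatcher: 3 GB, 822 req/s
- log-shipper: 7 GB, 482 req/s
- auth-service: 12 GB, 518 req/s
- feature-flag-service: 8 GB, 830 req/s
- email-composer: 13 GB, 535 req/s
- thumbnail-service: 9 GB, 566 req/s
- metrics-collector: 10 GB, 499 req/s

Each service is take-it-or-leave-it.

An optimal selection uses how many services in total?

4

Optimal total is 2753.
webhook-dispatcher + feature-flag-service + email-composer + thumbnail-service hits 2753 at 33 GB.
Any selection reaching 2753 contains exactly 4 services.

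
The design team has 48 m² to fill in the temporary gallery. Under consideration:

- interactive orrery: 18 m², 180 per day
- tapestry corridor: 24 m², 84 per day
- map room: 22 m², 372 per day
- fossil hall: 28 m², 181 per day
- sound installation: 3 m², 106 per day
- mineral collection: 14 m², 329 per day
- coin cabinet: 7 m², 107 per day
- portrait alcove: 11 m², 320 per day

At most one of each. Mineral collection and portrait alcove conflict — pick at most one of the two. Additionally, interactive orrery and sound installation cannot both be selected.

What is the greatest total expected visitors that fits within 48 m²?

Best packing: map room + sound installation + mineral collection + coin cabinet — 46 m², 914 total.
The closest alternative, map room + sound installation + coin cabinet + portrait alcove, reaches only 905.

914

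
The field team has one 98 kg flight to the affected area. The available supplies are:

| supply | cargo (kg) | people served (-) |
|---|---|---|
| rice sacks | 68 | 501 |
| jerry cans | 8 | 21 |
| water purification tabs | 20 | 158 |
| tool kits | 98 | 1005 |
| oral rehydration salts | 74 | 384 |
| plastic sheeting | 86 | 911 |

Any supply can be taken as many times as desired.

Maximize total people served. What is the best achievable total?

1005

The ratio heuristic lands on jerry cans + plastic sheeting (932) but leaves 4 kg idle.
Dropping jerry cans and plastic sheeting frees 94 kg; slotting in tool kits (98 kg) lifts the total to 1005 at 98 kg.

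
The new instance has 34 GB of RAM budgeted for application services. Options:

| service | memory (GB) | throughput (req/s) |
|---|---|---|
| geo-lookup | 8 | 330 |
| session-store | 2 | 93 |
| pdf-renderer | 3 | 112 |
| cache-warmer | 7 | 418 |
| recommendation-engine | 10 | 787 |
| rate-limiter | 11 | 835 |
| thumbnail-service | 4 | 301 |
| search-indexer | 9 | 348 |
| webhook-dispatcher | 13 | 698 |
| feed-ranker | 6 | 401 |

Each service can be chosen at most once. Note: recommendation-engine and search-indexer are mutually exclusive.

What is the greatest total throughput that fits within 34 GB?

2441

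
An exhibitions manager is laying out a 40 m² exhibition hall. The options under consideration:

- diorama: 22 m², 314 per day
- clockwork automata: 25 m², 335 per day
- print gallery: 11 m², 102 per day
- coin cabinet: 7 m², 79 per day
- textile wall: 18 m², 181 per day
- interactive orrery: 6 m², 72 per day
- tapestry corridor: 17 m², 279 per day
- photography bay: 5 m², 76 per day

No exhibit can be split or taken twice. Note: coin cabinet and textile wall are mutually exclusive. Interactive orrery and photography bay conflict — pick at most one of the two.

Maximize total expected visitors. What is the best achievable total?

Diorama + tapestry corridor uses 39 of the 40 m² and totals 593.
Nothing else feasible within 40 m² beats 593.

593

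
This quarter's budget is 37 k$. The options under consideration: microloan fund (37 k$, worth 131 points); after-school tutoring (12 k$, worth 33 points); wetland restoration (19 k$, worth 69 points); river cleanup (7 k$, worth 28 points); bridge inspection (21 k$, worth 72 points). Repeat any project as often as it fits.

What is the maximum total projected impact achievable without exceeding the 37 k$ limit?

The ratio ordering already packs tightly: 5×river cleanup, 35 k$, 140.
Nothing else within 37 k$ beats 140.

140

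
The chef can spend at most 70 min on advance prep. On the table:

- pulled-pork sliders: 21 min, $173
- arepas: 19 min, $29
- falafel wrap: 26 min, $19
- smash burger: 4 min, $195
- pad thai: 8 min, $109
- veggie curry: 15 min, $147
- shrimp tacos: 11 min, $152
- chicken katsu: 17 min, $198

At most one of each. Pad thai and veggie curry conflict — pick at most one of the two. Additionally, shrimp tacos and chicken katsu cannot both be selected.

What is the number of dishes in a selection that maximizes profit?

The maximum profit within 70 min is 713.
One optimal bundle: pulled-pork sliders + smash burger + veggie curry + chicken katsu (57 min).
Any selection reaching 713 contains exactly 4 dishes.

4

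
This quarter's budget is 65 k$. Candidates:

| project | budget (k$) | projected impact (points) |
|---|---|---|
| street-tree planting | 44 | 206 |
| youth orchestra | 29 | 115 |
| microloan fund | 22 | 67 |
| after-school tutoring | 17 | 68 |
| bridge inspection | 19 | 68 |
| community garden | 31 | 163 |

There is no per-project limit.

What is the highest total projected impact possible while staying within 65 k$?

326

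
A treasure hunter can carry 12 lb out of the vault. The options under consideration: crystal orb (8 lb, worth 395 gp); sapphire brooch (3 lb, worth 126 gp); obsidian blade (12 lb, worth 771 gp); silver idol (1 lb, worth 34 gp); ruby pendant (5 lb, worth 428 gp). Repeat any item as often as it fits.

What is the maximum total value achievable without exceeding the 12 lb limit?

924

The ratio ordering already packs tightly: 2×silver idol + 2×ruby pendant, 12 lb, 924.
No other feasible combination exceeds 924.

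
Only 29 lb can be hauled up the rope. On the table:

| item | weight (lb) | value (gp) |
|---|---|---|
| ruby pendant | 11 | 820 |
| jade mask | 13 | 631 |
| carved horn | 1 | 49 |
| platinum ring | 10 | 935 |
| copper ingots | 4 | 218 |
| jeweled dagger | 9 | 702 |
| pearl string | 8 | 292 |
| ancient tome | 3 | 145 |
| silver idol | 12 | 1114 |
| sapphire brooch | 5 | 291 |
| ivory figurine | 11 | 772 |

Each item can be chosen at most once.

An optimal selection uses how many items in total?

The maximum value within 29 lb is 2412.
platinum ring + copper ingots + ancient tome + silver idol hits 2412 at 29 lb.
Any selection reaching 2412 contains exactly 4 items.

4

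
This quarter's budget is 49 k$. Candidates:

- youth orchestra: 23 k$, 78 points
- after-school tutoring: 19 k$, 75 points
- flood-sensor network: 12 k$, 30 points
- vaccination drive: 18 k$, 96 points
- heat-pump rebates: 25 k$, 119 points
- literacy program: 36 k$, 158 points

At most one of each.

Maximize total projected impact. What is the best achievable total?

The ratio ordering already packs tightly: vaccination drive + heat-pump rebates, 43 k$, 215.

215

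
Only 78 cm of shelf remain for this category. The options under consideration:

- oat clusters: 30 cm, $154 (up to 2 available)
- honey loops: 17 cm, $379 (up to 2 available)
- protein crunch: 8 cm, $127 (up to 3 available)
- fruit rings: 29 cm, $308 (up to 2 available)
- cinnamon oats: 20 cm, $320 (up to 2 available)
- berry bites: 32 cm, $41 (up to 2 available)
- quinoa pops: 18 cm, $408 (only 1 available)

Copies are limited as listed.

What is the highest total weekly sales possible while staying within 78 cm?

1547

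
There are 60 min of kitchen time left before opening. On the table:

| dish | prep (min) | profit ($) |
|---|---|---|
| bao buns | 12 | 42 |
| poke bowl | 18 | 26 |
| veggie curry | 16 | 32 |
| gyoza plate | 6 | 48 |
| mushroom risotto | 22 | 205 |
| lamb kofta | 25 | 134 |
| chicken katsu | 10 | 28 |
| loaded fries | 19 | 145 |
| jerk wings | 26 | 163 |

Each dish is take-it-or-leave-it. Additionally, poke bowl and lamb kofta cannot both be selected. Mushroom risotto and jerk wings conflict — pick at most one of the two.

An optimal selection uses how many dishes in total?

4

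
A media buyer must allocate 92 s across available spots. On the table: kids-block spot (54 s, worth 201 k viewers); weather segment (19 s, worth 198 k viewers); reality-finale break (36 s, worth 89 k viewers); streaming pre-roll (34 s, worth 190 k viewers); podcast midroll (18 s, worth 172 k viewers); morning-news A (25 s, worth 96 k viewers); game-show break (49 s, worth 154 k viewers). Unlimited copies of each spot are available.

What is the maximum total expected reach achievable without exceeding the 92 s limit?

912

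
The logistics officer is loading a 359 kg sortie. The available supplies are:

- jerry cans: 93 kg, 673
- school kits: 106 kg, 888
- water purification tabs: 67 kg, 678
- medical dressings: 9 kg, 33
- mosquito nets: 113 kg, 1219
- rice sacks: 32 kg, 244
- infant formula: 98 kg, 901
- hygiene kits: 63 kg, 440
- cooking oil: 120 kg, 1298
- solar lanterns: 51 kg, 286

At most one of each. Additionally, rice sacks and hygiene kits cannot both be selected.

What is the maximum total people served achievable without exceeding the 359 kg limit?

3481

Ranking by ratio (people served/kg): cooking oil 10.82, mosquito nets 10.79, water purification tabs 10.12.
Filling by ratio: water purification tabs + medical dressings + mosquito nets + rice sacks + cooking oil for 3472, with 18 kg left unused.
Dropping medical dressings and rice sacks frees 41 kg; slotting in solar lanterns (51 kg) lifts the total to 3481 at 351 kg.
Runner-up water purification tabs + medical dressings + mosquito nets + rice sacks + cooking oil tops out at 3472.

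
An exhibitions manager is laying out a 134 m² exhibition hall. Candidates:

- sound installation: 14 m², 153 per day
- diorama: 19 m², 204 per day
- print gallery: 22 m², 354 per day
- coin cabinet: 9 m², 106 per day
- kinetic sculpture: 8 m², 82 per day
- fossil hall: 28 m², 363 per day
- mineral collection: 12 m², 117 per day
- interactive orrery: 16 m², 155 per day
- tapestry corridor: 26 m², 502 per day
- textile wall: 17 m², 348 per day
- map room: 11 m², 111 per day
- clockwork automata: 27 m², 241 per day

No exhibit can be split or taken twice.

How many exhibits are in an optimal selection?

7

The maximum expected visitors within 134 m² is 2006.
sound installation + diorama + print gallery + kinetic sculpture + fossil hall + tapestry corridor + textile wall hits 2006 at 134 m².
All optima have 7 exhibits.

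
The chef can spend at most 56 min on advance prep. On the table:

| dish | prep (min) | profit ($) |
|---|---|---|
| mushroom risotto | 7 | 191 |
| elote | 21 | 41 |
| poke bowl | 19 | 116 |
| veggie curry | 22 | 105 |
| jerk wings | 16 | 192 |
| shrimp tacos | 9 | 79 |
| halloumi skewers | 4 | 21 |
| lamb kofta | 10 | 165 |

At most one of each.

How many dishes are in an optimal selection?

5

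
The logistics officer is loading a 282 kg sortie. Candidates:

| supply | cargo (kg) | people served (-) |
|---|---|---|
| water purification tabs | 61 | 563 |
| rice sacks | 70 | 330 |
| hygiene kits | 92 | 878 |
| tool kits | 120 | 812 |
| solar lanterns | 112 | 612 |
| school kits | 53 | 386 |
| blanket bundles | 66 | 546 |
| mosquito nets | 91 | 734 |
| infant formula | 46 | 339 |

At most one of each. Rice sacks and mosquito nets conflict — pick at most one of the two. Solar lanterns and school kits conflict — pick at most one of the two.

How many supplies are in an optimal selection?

Optimal total is 2373.
One optimal bundle: water purification tabs + hygiene kits + school kits + blanket bundles (272 kg).
Every optimal selection uses 4 supplies.

4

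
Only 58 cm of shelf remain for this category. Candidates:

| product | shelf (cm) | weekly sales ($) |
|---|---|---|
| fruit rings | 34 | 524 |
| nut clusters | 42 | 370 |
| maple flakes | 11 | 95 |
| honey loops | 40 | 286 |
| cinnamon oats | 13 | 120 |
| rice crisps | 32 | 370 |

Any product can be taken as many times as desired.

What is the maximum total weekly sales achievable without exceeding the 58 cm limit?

739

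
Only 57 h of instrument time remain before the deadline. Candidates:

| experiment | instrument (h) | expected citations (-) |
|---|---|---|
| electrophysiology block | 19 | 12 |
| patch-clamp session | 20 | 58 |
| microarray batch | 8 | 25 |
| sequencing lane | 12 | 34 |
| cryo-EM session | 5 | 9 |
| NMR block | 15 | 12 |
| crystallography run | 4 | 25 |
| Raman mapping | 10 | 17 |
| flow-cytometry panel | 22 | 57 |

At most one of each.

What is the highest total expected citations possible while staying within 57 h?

Filling by ratio: patch-clamp session + microarray batch + sequencing lane + cryo-EM session + crystallography run for 151, with 8 h left unused.
The 17 h tied up in sequencing lane and cryo-EM session is better spent on flow-cytometry panel — total rises to 165 (54 h).

165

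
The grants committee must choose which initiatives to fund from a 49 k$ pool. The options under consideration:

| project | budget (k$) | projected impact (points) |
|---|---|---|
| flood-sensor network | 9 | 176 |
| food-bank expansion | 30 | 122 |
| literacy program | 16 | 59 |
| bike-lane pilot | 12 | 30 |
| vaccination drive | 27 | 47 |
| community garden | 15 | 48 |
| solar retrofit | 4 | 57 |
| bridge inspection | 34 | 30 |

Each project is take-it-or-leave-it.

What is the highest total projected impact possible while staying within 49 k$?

Taking flood-sensor network + food-bank expansion + solar retrofit: 43 k$ used, 355 in projected impact.
The closest alternative, flood-sensor network + literacy program + community garden + solar retrofit, reaches only 340.

355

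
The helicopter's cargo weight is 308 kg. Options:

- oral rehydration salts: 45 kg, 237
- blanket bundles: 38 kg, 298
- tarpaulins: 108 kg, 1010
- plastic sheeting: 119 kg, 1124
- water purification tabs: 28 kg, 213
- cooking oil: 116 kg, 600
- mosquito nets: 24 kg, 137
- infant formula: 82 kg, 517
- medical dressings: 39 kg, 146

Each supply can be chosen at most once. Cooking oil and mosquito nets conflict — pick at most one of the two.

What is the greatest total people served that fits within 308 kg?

Taking blanket bundles + tarpaulins + plastic sheeting + water purification tabs: 293 kg used, 2645 in people served.
Every other selection either busts 308 kg or breaks a pairing rule or fails to beat 2645.

2645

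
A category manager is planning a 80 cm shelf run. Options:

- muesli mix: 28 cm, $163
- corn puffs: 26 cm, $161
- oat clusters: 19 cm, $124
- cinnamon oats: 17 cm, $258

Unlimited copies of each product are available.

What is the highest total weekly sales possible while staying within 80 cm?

1032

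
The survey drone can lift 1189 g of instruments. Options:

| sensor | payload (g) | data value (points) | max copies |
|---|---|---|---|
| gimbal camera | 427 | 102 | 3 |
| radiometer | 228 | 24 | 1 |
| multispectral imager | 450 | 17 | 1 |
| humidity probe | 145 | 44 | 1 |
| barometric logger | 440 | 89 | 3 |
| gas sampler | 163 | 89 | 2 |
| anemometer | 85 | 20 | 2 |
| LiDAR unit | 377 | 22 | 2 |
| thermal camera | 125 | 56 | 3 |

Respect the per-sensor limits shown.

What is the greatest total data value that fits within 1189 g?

448

Density check — gas sampler 0.55, thermal camera 0.45, humidity probe 0.30, gimbal camera 0.24 are the best per g.
Greedy by ratio would take humidity probe + 2×gas sampler + 2×anemometer + 3×thermal camera: 1016 g used, total 430.
Dropping humidity probe and 2×anemometer frees 315 g; slotting in gimbal camera (427 g) lifts the total to 448 at 1128 g.
No other feasible combination exceeds 448.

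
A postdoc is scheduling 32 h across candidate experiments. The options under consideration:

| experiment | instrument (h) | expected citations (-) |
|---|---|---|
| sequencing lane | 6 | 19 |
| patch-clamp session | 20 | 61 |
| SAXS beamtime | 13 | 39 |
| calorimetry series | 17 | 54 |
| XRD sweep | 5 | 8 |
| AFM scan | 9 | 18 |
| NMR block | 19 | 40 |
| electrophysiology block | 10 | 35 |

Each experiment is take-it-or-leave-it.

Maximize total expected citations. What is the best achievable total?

97

Taking calorimetry series + XRD sweep + electrophysiology block: 32 h used, 97 in expected citations.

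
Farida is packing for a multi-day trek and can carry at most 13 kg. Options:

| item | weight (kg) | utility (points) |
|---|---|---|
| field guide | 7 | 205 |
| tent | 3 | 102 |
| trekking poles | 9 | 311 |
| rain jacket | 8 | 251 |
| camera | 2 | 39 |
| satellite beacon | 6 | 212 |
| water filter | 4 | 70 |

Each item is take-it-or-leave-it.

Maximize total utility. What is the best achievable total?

417

The ratio heuristic lands on tent + camera + satellite beacon (353) but leaves 2 kg idle.
Replace tent and camera with field guide: the trade gains 64 net, giving 417 at 13 kg.
The closest alternative, tent + trekking poles, reaches only 413.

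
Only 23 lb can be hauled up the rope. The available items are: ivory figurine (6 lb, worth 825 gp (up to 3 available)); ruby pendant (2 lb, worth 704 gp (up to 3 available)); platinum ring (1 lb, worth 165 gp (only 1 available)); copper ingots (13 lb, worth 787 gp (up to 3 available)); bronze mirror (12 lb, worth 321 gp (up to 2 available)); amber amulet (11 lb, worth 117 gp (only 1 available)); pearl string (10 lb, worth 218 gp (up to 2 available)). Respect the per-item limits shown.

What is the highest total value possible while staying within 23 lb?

4048

By value per lb: ruby pendant 352.00, platinum ring 165.00, ivory figurine 137.50 lead.
Filling by ratio: 2×ivory figurine + 3×ruby pendant + platinum ring for 3927, with 4 lb left unused.
Dropping ruby pendant frees 2 lb; slotting in ivory figurine (6 lb) lifts the total to 4048 at 23 lb.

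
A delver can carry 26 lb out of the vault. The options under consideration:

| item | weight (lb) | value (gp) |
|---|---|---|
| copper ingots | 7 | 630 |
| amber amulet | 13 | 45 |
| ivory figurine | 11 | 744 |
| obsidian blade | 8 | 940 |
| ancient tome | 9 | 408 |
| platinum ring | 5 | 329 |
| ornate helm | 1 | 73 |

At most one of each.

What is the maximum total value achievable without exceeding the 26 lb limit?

2314

Ranking by ratio (value/lb): obsidian blade 117.50, copper ingots 90.00, ornate helm 73.00, ivory figurine 67.64.
Filling by ratio: copper ingots + obsidian blade + platinum ring + ornate helm for 1972, with 5 lb left unused.
Replace platinum ring and ornate helm with ivory figurine: the trade gains 342 net, giving 2314 at 26 lb.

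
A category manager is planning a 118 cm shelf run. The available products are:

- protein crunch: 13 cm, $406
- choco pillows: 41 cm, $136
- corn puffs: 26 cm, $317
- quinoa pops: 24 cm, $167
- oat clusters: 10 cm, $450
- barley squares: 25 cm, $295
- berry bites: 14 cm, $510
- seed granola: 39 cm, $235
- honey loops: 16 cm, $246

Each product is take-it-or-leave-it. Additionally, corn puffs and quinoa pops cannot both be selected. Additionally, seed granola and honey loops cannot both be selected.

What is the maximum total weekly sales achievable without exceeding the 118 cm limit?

Best packing: protein crunch + corn puffs + oat clusters + barley squares + berry bites + honey loops — 104 cm, 2224 total.
An exhaustive check of the 512 subsets confirms 2224.

2224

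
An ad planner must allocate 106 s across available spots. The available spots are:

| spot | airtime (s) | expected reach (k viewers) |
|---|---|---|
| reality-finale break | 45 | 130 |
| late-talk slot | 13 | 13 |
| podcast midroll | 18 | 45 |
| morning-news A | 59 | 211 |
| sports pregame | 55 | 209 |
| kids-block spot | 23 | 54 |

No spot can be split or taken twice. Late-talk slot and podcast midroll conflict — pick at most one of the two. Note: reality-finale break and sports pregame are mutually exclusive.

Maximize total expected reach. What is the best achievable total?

Taking reality-finale break + morning-news A: 104 s used, 341 in expected reach.
The closest alternative, podcast midroll + morning-news A + kids-block spot, reaches only 310.

341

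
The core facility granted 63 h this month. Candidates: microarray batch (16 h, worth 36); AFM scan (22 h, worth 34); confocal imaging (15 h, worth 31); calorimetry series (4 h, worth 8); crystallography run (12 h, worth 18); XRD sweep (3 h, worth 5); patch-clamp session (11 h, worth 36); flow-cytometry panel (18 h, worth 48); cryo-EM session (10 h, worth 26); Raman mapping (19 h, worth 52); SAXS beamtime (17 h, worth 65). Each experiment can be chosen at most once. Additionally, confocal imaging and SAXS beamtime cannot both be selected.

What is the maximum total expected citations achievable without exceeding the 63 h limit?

By expected citations per h: SAXS beamtime 3.82, patch-clamp session 3.27, Raman mapping 2.74, flow-cytometry panel 2.67 lead.
Taking the top-ratio experiments first gives calorimetry series + patch-clamp session + cryo-EM session + Raman mapping + SAXS beamtime for 187 (61 h).
The 14 h tied up in calorimetry series and cryo-EM session is better spent on microarray batch — total rises to 189 (63 h).
Runner-up calorimetry series + XRD sweep + patch-clamp session + flow-cytometry panel + cryo-EM session + SAXS beamtime tops out at 188.

189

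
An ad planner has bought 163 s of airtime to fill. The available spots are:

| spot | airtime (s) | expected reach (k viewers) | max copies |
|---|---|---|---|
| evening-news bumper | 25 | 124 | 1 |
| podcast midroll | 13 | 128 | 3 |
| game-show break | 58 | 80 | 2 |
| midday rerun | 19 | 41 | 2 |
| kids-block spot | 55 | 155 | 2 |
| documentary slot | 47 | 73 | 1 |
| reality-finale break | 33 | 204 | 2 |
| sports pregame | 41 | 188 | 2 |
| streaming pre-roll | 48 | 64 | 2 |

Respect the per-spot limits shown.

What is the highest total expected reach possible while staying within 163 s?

Taking the top-ratio spots first gives evening-news bumper + 3×podcast midroll + midday rerun + 2×reality-finale break for 957 (149 s).
Dropping evening-news bumper and midday rerun frees 44 s; slotting in sports pregame (41 s) lifts the total to 980 at 146 s.

980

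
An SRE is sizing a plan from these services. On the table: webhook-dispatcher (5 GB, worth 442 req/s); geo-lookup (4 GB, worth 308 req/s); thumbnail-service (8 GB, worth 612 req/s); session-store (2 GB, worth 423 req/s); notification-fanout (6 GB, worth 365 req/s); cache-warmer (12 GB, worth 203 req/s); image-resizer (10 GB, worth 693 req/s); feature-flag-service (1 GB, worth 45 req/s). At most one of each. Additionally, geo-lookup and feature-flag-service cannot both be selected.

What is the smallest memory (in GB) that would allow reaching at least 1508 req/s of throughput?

Need the lightest bundle worth ≥ 1508.
webhook-dispatcher + thumbnail-service + session-store + feature-flag-service: 1522 throughput at 16 GB.
No combination under 16 GB hits 1508.

16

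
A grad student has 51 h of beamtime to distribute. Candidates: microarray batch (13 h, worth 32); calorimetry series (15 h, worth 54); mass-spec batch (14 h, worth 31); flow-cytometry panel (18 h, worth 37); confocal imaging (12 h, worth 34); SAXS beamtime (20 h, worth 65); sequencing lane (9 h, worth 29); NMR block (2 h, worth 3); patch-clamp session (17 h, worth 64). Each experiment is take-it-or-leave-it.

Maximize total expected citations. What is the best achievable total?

Filling by ratio: calorimetry series + sequencing lane + NMR block + patch-clamp session for 150, with 8 h left unused.
Replace calorimetry series and sequencing lane with confocal imaging + SAXS beamtime: the trade gains 16 net, giving 166 at 51 h.
Next best is confocal imaging + SAXS beamtime + patch-clamp session at 163 (49 h) — short by 3.

166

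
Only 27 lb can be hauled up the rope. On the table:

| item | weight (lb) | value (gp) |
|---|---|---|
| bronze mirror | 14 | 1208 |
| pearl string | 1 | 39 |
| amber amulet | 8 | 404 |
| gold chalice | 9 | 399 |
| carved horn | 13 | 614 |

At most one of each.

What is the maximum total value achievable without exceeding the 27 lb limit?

1822

The ratio heuristic lands on bronze mirror + pearl string + amber amulet (1651) but leaves 4 lb idle.
Dropping pearl string and amber amulet frees 9 lb; slotting in carved horn (13 lb) lifts the total to 1822 at 27 lb.
Next best is bronze mirror + pearl string + amber amulet at 1651 (23 lb) — short by 171.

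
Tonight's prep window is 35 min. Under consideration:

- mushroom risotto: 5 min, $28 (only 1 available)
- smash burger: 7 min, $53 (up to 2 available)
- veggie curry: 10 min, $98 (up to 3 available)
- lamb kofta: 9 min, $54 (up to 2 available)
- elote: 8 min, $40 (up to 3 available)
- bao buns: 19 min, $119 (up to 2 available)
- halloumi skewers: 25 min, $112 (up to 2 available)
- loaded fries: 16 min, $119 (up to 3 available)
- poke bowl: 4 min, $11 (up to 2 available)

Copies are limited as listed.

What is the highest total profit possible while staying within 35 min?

322

The ratio ordering already packs tightly: mushroom risotto + 3×veggie curry, 35 min, 322.
That's the maximum — no swap from here does better than 322.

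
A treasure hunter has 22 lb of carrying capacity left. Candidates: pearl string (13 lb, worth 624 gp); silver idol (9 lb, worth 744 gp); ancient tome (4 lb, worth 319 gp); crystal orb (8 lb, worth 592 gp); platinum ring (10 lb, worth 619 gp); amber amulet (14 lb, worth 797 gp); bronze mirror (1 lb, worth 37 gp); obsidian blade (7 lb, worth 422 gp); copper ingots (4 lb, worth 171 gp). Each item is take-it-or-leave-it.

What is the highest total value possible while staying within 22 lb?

1692

Density check — silver idol 82.67, ancient tome 79.75, crystal orb 74.00 are the best per lb.
Best packing: silver idol + ancient tome + crystal orb + bronze mirror — 22 lb, 1692 total.
An exhaustive check of the 512 subsets confirms 1692.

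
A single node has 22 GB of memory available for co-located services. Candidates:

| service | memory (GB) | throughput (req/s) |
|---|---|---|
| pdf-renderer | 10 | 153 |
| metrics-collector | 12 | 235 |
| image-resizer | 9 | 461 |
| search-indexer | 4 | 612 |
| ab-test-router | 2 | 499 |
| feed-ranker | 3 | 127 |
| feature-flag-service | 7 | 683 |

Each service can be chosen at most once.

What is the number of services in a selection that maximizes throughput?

Best achievable throughput is 2255.
For example image-resizer + search-indexer + ab-test-router + feature-flag-service achieves it, using 22 GB.
All optima have 4 services.

4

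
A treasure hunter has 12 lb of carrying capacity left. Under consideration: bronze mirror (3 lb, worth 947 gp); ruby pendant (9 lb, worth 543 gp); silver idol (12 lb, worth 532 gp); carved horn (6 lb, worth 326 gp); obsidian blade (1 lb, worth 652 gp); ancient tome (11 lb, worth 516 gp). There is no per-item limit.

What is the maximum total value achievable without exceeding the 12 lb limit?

7824

Taking 12×obsidian blade: 12 lb used, 7824 in value.
Every other selection either busts 12 lb or fails to beat 7824.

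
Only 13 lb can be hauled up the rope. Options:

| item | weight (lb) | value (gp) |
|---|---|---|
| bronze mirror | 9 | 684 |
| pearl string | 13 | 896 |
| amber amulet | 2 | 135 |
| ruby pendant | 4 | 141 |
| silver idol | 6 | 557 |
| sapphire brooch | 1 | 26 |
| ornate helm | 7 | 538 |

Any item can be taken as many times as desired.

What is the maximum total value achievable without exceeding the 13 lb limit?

The ratio ordering already packs tightly: 2×silver idol + sapphire brooch, 13 lb, 1140.
Every other selection either busts 13 lb or fails to beat 1140.

1140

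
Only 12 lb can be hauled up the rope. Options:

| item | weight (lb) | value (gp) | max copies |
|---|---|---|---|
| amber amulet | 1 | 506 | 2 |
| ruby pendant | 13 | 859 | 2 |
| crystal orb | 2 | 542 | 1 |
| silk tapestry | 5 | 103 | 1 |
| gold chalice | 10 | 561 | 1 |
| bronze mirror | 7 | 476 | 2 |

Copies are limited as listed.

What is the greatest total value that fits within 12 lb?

Best packing: 2×amber amulet + crystal orb + bronze mirror — 11 lb, 2030 total.
Every other selection either busts 12 lb or exceeds an availability limit or fails to beat 2030.

2030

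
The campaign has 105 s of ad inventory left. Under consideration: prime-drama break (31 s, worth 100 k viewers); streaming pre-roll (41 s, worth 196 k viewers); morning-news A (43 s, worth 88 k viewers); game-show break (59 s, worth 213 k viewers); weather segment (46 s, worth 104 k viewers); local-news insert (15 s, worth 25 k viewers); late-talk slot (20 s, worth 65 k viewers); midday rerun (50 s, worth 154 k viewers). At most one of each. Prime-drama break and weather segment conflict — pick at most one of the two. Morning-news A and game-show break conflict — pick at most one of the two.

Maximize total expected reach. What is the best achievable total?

409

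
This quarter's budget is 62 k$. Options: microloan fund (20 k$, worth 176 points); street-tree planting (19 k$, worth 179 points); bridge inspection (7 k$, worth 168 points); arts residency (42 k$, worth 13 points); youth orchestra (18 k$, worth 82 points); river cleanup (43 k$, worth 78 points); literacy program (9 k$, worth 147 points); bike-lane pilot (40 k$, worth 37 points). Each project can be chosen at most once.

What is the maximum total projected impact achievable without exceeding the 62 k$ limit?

670

Best packing: microloan fund + street-tree planting + bridge inspection + literacy program — 55 k$, 670 total.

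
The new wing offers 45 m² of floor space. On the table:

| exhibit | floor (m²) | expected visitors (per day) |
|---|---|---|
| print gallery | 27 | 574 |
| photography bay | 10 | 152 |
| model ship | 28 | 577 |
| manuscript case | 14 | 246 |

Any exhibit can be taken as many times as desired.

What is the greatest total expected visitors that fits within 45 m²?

823

Ranking by ratio (expected visitors/m²): print gallery 21.26, model ship 20.61, manuscript case 17.57.
The ratio heuristic lands on print gallery + manuscript case (820) but leaves 4 m² idle.
Replace print gallery with model ship: the trade gains 3 net, giving 823 at 42 m².
Nothing else within 45 m² beats 823.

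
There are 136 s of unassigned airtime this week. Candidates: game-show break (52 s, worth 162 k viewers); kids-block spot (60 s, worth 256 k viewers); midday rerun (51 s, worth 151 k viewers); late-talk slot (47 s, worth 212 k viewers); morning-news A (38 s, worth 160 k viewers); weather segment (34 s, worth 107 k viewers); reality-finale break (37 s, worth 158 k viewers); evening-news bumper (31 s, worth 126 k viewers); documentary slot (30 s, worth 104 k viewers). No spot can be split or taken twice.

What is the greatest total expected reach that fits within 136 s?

The ratio heuristic lands on late-talk slot + morning-news A + reality-finale break (530) but leaves 14 s idle.
Replace late-talk slot with kids-block spot: the trade gains 44 net, giving 574 at 135 s.

574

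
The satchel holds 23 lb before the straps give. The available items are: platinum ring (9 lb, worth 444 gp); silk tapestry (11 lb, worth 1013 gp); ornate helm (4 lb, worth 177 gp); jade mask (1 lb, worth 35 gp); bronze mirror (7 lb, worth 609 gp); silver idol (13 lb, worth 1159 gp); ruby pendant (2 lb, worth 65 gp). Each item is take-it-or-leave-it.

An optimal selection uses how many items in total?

4

The maximum value within 23 lb is 1868.
For example jade mask + bronze mirror + silver idol + ruby pendant achieves it, using 23 lb.
Any selection reaching 1868 contains exactly 4 items.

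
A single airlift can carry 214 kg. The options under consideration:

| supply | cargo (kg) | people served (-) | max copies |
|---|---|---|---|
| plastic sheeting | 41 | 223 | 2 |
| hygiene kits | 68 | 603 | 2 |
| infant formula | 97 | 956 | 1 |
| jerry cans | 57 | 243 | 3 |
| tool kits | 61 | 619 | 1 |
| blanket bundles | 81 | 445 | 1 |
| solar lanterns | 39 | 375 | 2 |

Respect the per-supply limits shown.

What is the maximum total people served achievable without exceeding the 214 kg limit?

1972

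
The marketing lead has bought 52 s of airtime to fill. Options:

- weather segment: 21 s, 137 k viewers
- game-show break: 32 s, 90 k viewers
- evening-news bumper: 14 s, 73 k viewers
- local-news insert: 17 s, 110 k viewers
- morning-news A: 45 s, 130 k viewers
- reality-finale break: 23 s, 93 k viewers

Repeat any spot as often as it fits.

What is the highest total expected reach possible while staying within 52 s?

330

By expected reach per s: weather segment 6.52, local-news insert 6.47, evening-news bumper 5.21 lead.
Taking the top-ratio spots first gives 2×weather segment for 274 (42 s).
Dropping 2×weather segment frees 42 s; slotting in 3×local-news insert (51 s) lifts the total to 330 at 51 s.
The spare 1 s is too small for any remaining spot, and no exchange beats 330.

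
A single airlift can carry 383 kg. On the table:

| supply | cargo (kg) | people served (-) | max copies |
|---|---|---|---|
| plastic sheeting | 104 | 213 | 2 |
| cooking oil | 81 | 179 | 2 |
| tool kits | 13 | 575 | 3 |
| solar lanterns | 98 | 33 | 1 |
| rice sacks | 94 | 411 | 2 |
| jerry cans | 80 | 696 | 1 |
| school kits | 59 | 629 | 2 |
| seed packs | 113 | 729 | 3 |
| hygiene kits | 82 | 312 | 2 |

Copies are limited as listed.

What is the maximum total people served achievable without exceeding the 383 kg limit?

4441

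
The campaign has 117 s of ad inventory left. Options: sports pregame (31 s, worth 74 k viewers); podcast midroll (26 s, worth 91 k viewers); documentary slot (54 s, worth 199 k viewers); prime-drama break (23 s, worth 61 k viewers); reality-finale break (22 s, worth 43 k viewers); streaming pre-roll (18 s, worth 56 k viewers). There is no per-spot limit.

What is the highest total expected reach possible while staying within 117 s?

By expected reach per s: documentary slot 3.69, podcast midroll 3.50, streaming pre-roll 3.11, prime-drama break 2.65 lead.
Greedy by ratio would take 2×documentary slot: 108 s used, total 398.
Dropping documentary slot frees 54 s; slotting in podcast midroll + 2×streaming pre-roll (62 s) lifts the total to 402 at 116 s.
The spare 1 s is too small for any remaining spot, and no exchange beats 402.

402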